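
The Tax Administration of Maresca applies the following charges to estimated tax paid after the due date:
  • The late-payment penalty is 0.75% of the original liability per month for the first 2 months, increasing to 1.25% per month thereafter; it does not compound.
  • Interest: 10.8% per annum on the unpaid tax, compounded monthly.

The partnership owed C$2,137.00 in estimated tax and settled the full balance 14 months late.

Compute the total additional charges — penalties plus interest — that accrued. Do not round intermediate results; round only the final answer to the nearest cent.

C$638.20

Penalty, months 1–2: 2 × 0.75% × C$2,137.00 = C$32.06…
Penalty, months 3–14: 12 × 1.25% × C$2,137.00 = C$320.55
Interest (10.8%/yr ÷ 12 = 0.9%/month): C$2,137.00 × ((1 + 0.009)^14 − 1) = C$285.5952…
Penalties + interest = C$352.6050 + C$285.5952… = C$638.20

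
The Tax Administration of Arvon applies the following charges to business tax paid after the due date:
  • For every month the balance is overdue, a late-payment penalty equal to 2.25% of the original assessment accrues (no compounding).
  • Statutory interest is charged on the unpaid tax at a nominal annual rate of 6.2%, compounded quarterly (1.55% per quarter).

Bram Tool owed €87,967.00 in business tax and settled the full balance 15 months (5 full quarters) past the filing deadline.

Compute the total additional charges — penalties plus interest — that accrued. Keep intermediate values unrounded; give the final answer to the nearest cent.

€36,720.95

Late-payment penalty = 2.25% × €87,967.00 × 15 mo = €29,688.86…
Interest: €87,967.00 × ((1 + 0.0155)^5 − 1) = €87,967.00 × 0.0799400… = €7,032.0845…
Penalties + interest = €29,688.8625 + €7,032.0845… = €36,720.95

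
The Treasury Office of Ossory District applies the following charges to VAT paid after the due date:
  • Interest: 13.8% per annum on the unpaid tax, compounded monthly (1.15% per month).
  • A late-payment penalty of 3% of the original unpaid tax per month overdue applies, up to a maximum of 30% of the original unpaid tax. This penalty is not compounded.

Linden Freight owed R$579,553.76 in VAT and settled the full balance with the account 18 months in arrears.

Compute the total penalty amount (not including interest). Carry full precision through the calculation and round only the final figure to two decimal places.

Penalty (uncapped): 18 × 3% × R$579,553.76 = R$312,959.03…; cap = 30% × R$579,553.76 = R$173,866.13… → penalty = R$173,866.13…

R$173,866.13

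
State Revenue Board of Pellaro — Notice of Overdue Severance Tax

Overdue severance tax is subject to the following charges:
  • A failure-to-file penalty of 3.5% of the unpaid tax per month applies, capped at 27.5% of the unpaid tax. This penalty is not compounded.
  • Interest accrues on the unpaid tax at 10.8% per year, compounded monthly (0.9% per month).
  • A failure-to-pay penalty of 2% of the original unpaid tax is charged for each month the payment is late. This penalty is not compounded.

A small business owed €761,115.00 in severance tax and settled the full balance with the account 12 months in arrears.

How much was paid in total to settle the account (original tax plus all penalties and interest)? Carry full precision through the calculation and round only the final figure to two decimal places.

€1,239,483.14

Failure-to-file: 12 × 3.5% × €761,115.00 = €319,668.30, capped at 27.5% × €761,115.00 = €209,306.63…
Failure-to-pay penalty = 2% × €761,115.00 × 12 mo = €182,667.60
Interest: €761,115.00 × ((1 + 0.009)^12 − 1) = €761,115.00 × 0.1135097… = €86,393.9163…
Total = €761,115.00 + €391,974.2250 + €86,393.9163… = €1,239,483.14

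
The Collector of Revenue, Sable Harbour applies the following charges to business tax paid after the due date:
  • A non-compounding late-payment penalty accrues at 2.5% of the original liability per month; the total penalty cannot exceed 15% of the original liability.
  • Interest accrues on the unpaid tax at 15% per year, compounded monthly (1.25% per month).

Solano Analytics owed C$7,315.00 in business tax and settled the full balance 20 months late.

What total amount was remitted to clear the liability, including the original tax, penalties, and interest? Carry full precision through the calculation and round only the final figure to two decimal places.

Penalty (uncapped): 20 × 2.5% × C$7,315.00 = C$3,657.50; cap = 15% × C$7,315.00 = C$1,097.25 → penalty = C$1,097.25
Interest: C$7,315.00 × ((1 + 0.0125)^20 − 1) = C$7,315.00 × 0.2820372… = C$2,063.1023…
Total = C$7,315.00 + C$1,097.2500 + C$2,063.1023… = C$10,475.35

C$10,475.35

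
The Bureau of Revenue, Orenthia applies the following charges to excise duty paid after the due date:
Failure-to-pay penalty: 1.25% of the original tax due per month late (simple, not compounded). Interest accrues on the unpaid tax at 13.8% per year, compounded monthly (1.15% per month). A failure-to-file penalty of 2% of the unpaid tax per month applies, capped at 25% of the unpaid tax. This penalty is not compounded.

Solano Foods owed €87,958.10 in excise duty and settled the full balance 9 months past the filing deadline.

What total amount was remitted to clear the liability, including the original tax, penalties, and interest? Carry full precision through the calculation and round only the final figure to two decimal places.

€123,219.71

Failure-to-file: 9 × 2% × €87,958.10 = €15,832.46… (under the 25% cap)
Failure-to-pay penalty = 1.25% × €87,958.10 × 9 mo = €9,895.29…
Interest: €87,958.10 × ((1 + 0.0115)^9 − 1) = €87,958.10 × 0.1083910… = €9,533.8649…
Total = €87,958.10 + €25,727.7443… + €9,533.8649… = €123,219.71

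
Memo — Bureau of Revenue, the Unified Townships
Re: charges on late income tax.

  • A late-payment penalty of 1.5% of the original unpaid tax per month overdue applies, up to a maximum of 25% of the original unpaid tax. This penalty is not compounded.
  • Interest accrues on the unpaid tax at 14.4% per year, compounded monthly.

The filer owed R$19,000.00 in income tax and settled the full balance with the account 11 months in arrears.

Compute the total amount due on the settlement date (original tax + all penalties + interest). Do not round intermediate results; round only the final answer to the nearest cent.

R$24,799.03

Penalty: 11 × 1.5% × R$19,000.00 = R$3,135.00 (below the 25% cap of R$4,750.00)
Interest (14.4%/yr ÷ 12 = 1.2%/month): R$19,000.00 × ((1 + 0.012)^11 − 1) = R$2,664.0295…
Total = R$19,000.00 + R$3,135.0000 + R$2,664.0295… = R$24,799.03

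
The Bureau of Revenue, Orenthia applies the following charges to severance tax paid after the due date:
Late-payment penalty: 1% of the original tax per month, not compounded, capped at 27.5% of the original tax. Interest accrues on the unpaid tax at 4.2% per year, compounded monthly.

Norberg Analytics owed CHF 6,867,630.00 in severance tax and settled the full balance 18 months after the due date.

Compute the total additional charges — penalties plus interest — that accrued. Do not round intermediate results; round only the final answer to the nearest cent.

Penalty: 18 × 1% × CHF 6,867,630.00 = CHF 1,236,173.40 (below the 27.5% cap of CHF 1,888,598.25)
Interest (4.2%/yr ÷ 12 = 0.35%/month): CHF 6,867,630.00 × ((1 + 0.0035)^18 − 1) = CHF 445,775.8011…
Penalties + interest = CHF 1,236,173.4000 + CHF 445,775.8011… = CHF 1,681,949.20

CHF 1,681,949.20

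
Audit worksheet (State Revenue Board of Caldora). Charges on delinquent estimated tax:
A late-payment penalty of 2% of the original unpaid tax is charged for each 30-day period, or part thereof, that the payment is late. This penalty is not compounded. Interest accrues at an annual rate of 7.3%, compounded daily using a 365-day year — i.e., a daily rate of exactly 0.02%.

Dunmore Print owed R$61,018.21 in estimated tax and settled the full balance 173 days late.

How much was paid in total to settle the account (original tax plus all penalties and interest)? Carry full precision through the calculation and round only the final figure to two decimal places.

R$70,488.36

Penalty periods: ⌈173/30⌉ = 6; penalty = 6 × 2% × R$61,018.21 = R$7,322.19…
Interest: R$61,018.21 × ((1 + 0.0002)^173 − 1) = R$61,018.21 × 0.03520196… = R$2,147.9607…
Total = R$61,018.21 + R$7,322.1852 + R$2,147.9607… = R$70,488.36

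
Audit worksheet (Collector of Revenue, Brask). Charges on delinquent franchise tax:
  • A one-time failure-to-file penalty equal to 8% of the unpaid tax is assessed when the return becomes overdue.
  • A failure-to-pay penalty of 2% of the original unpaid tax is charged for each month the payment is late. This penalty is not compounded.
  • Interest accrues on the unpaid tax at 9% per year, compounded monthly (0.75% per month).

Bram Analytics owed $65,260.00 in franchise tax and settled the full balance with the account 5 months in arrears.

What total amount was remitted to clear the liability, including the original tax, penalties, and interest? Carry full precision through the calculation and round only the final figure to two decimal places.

Failure-to-file penalty: 8% × $65,260.00 = $5,220.80
Failure-to-pay penalty: 5 × 2% × $65,260.00 = $6,526.00
Interest: $65,260.00 × ((1 + 0.0075)^5 − 1) = $65,260.00 × 0.0380667… = $2,484.2351…
Total = $65,260.00 + $11,746.8000 + $2,484.2351… = $79,491.04

$79,491.04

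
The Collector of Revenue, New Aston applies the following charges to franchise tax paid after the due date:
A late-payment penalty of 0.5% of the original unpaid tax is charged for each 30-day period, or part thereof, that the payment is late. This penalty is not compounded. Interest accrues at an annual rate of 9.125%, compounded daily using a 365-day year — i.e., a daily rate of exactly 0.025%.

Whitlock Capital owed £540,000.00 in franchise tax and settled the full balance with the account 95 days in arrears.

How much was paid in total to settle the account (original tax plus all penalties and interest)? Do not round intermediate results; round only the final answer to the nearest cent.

Penalty periods: ⌈95/30⌉ = 4; penalty = 4 × 0.5% × £540,000.00 = £10,800.00
Interest: £540,000.00 × ((1 + 0.00025)^95 − 1) = £540,000.00 × 0.02403124… = £12,976.8684…
Total = £540,000.00 + £10,800.0000 + £12,976.8684… = £563,776.87

£563,776.87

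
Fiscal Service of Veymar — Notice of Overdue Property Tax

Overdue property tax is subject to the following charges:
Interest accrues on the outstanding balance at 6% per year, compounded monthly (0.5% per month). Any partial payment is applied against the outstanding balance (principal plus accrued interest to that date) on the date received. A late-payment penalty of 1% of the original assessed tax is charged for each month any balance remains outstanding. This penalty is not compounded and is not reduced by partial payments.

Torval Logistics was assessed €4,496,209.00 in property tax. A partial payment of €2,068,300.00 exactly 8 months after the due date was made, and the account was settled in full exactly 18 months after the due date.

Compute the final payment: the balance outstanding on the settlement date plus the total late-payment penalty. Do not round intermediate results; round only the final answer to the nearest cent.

Balance at month 8: €4,496,209.0000 × (1 + 0.005)^8 = €4,679,236.3773…
After €2,068,300.00 payment: €4,679,236.3773… − €2,068,300.00 = €2,610,936.3773…
Balance at month 18: €2,610,936.3773… × (1 + 0.005)^10 = €2,744,460.0083…
Penalty: 18 × 1% × €4,496,209.00 = €809,317.62
Final settlement = outstanding balance + penalty = €2,744,460.0083… + €809,317.62 = €3,553,777.63

€3,553,777.63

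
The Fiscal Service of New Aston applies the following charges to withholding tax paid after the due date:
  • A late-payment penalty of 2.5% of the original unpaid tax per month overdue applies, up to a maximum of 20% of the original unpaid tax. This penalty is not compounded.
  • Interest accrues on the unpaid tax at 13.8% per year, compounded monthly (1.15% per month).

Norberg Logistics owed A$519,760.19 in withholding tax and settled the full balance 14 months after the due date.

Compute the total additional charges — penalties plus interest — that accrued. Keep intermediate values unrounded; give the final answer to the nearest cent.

A$194,185.66

Penalty (uncapped): 14 × 2.5% × A$519,760.19 = A$181,916.07…; cap = 20% × A$519,760.19 = A$103,952.04… → penalty = A$103,952.04…
Interest: A$519,760.19 × ((1 + 0.0115)^14 − 1) = A$519,760.19 × 0.1736063… = A$90,233.6257…
Penalties + interest = A$103,952.0380 + A$90,233.6257… = A$194,185.66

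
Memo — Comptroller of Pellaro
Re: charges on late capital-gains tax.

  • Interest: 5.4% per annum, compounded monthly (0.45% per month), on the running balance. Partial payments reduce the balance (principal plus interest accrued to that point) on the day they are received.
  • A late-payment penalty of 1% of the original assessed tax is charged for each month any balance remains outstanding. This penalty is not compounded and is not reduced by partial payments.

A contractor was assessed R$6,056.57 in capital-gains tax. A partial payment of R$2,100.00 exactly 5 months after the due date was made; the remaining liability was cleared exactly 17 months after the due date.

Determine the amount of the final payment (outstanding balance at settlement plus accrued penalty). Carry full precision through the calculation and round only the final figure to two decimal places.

Balance at month 5: R$6,056.5700 × (1 + 0.0045)^5 = R$6,194.0748…
After R$2,100.00 payment: R$6,194.0748… − R$2,100.00 = R$4,094.0748…
Balance at month 17: R$4,094.0748… × (1 + 0.0045)^12 = R$4,320.7095…
Penalty: 17 × 1% × R$6,056.57 = R$1,029.62…
Final settlement = outstanding balance + penalty = R$4,320.7095… + R$1,029.62… = R$5,350.33

R$5,350.33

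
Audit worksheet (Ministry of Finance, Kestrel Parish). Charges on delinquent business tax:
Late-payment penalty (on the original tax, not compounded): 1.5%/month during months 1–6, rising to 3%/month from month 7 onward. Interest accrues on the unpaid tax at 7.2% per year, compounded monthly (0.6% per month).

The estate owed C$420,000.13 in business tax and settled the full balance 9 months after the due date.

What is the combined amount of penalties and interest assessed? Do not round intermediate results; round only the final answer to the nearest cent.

Penalty, months 1–6: 6 × 1.5% × C$420,000.13 = C$37,800.01…
Penalty, months 7–9: 3 × 3% × C$420,000.13 = C$37,800.01…
Interest: C$420,000.13 × ((1 + 0.006)^9 − 1) = C$420,000.13 × 0.0553143… = C$23,232.0167…
Penalties + interest = C$75,600.0234 + C$23,232.0167… = C$98,832.04

C$98,832.04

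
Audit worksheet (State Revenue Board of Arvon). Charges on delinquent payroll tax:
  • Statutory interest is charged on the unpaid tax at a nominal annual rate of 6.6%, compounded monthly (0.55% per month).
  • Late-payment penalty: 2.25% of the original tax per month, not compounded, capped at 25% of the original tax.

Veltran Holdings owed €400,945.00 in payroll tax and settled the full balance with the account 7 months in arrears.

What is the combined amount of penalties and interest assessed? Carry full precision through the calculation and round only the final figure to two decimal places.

Penalty: 7 × 2.25% × €400,945.00 = €63,148.84… (below the 25% cap of €100,236.25)
Interest: €400,945.00 × ((1 + 0.0055)^7 − 1) = €400,945.00 × 0.0391411… = €15,693.4304…
Penalties + interest = €63,148.8375 + €15,693.4304… = €78,842.27

€78,842.27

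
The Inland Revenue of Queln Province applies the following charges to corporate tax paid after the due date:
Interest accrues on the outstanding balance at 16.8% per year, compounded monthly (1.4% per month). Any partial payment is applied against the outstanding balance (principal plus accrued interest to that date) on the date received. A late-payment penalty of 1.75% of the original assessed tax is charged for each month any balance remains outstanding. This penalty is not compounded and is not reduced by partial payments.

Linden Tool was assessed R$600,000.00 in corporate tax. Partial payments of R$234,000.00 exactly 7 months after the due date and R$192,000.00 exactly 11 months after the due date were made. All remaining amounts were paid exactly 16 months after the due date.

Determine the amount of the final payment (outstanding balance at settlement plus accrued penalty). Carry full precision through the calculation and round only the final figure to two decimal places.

R$446,465.57

Balance at month 7: R$600,000.0000 × (1 + 0.014)^7 = R$661,328.0375…
After R$234,000.00 payment: R$661,328.0375… − R$234,000.00 = R$427,328.0375…
Balance at month 11: R$427,328.0375… × (1 + 0.014)^4 = R$451,765.6522…
After R$192,000.00 payment: R$451,765.6522… − R$192,000.00 = R$259,765.6522…
Balance at month 16: R$259,765.6522… × (1 + 0.014)^5 = R$278,465.5665…
Penalty: 16 × 1.75% × R$600,000.00 = R$168,000.00
Final settlement = outstanding balance + penalty = R$278,465.5665… + R$168,000.00 = R$446,465.57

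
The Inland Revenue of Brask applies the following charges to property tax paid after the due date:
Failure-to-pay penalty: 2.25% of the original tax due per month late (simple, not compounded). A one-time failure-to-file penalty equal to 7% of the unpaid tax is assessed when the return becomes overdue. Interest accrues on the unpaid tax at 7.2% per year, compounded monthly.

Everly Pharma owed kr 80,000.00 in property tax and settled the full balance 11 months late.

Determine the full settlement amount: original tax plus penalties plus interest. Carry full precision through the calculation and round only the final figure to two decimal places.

Failure-to-file penalty: 7% × kr 80,000.00 = kr 5,600.00
Failure-to-pay penalty: 11 × 2.25% × kr 80,000.00 = kr 19,800.00
Interest (7.2%/yr ÷ 12 = 0.6%/month): kr 80,000.00 × ((1 + 0.006)^11 − 1) = kr 5,441.2857…
Total = kr 80,000.00 + kr 25,400.0000 + kr 5,441.2857… = kr 110,841.29

kr 110,841.29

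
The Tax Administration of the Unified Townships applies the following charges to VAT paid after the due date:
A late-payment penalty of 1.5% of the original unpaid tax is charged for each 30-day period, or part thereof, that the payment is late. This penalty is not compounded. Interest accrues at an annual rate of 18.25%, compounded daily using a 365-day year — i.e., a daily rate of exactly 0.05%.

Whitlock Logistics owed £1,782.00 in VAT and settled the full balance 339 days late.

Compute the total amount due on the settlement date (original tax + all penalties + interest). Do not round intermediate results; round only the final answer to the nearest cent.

£2,431.83

Penalty periods: ⌈339/30⌉ = 12; penalty = 12 × 1.5% × £1,782.00 = £320.76
Interest: £1,782.00 × ((1 + 0.0005)^339 − 1) = £1,782.00 × 0.18466216… = £329.0680…
Total = £1,782.00 + £320.7600 + £329.0680… = £2,431.83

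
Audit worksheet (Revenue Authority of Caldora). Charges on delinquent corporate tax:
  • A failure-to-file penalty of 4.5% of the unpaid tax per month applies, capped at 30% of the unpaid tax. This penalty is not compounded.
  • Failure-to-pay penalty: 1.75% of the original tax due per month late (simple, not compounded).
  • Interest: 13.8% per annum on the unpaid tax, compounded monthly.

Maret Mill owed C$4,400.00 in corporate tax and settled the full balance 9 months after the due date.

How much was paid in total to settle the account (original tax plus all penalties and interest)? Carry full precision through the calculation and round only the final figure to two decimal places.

Failure-to-file: 9 × 4.5% × C$4,400.00 = C$1,782.00, capped at 30% × C$4,400.00 = C$1,320.00
Failure-to-pay penalty: 9 × 1.75% × C$4,400.00 = C$693.00
Interest (13.8%/yr ÷ 12 = 1.15%/month): C$4,400.00 × ((1 + 0.0115)^9 − 1) = C$476.9203…
Total = C$4,400.00 + C$2,013.0000 + C$476.9203… = C$6,889.92

C$6,889.92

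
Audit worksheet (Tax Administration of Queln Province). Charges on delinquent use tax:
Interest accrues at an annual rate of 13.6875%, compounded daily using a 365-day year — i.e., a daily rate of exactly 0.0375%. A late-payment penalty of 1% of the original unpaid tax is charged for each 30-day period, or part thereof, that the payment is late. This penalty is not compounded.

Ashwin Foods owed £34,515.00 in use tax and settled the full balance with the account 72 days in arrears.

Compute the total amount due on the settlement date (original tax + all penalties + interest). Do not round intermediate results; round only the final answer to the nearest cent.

Penalty periods: ⌈72/30⌉ = 3; penalty = 3 × 1% × £34,515.00 = £1,035.45
Interest: £34,515.00 × ((1 + 0.000375)^72 − 1) = £34,515.00 × 0.02736260… = £944.4202…
Total = £34,515.00 + £1,035.4500 + £944.4202… = £36,494.87

£36,494.87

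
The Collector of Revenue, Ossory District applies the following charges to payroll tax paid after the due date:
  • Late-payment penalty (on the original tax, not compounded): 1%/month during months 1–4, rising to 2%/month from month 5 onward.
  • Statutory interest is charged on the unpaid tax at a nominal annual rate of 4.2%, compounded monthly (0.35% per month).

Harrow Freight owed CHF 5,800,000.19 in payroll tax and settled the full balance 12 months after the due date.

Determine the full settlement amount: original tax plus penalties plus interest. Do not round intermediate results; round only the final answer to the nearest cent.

Penalty, months 1–4: 4 × 1% × CHF 5,800,000.19 = CHF 232,000.01…
Penalty, months 5–12: 8 × 2% × CHF 5,800,000.19 = CHF 928,000.03…
Interest: CHF 5,800,000.19 × ((1 + 0.0035)^12 − 1) = CHF 5,800,000.19 × 0.0428180… = CHF 248,344.4499…
Total = CHF 5,800,000.19 + CHF 1,160,000.0380 + CHF 248,344.4499… = CHF 7,208,344.68

CHF 7,208,344.68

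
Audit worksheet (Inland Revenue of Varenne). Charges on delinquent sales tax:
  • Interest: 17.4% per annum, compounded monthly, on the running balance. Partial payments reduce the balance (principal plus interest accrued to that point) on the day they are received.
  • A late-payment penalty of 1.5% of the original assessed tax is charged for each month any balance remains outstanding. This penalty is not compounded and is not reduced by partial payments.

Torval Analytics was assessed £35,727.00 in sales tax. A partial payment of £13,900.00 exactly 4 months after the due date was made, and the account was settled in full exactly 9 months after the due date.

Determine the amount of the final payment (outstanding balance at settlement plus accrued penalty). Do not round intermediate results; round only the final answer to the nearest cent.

Monthly rate = 17.4% ÷ 12 = 1.45%
Balance at month 4: £35,727.0000 × (1 + 0.0145)^4 = £37,844.6729…
After £13,900.00 payment: £37,844.6729… − £13,900.00 = £23,944.6729…
Balance at month 9: £23,944.6729… × (1 + 0.0145)^5 = £25,731.7406…
Penalty: 9 × 1.5% × £35,727.00 = £4,823.15…
Final settlement = outstanding balance + penalty = £25,731.7406… + £4,823.15… = £30,554.89

£30,554.89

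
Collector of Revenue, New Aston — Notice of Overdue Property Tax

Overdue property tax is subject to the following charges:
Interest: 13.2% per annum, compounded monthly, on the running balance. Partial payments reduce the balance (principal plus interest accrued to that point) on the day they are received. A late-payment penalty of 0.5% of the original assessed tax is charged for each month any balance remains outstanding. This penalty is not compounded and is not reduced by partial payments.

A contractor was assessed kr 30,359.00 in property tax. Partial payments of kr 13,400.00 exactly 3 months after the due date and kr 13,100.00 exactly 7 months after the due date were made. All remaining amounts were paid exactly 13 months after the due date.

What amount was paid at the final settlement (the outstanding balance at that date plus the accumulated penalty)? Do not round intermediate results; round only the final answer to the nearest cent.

Monthly rate = 13.2% ÷ 12 = 1.1%
Balance at month 3: kr 30,359.0000 × (1 + 0.011)^3 = kr 31,371.9077…
After kr 13,400.00 payment: kr 31,371.9077… − kr 13,400.00 = kr 17,971.9077…
Balance at month 7: kr 17,971.9077… × (1 + 0.011)^4 = kr 18,775.8152…
After kr 13,100.00 payment: kr 18,775.8152… − kr 13,100.00 = kr 5,675.8152…
Balance at month 13: kr 5,675.8152… × (1 + 0.011)^6 = kr 6,060.8730…
Penalty: 13 × 0.5% × kr 30,359.00 = kr 1,973.34…
Final settlement = outstanding balance + penalty = kr 6,060.8730… + kr 1,973.34… = kr 8,034.21

kr 8,034.21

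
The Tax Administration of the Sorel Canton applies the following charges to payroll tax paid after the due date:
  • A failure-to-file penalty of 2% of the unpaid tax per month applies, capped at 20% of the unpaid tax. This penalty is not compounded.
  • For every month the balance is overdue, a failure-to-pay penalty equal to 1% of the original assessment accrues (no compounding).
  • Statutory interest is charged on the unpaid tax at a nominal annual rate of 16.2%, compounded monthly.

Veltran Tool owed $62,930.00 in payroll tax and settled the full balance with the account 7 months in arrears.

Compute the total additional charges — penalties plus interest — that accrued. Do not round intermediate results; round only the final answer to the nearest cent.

Failure-to-file: 7 × 2% × $62,930.00 = $8,810.20 (under the 20% cap)
Failure-to-pay penalty = 1% × $62,930.00 × 7 mo = $4,405.10
Interest (16.2%/yr ÷ 12 = 1.35%/month): $62,930.00 × ((1 + 0.0135)^7 − 1) = $6,193.2267…
Penalties + interest = $13,215.3000 + $6,193.2267… = $19,408.53

$19,408.53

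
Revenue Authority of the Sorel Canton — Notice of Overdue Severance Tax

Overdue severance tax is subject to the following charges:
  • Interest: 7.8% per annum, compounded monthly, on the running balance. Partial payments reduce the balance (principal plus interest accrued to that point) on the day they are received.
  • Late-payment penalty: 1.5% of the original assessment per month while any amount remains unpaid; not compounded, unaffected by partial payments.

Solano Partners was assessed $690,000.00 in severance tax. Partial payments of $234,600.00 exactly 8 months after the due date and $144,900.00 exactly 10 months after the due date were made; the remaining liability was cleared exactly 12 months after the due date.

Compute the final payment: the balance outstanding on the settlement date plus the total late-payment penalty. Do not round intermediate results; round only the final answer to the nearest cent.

Monthly rate = 7.8% ÷ 12 = 0.65%
Balance at month 8: $690,000.0000 × (1 + 0.0065)^8 = $726,706.9682…
After $234,600.00 payment: $726,706.9682… − $234,600.00 = $492,106.9682…
Balance at month 10: $492,106.9682… × (1 + 0.0065)^2 = $498,525.1503…
After $144,900.00 payment: $498,525.1503… − $144,900.00 = $353,625.1503…
Balance at month 12: $353,625.1503… × (1 + 0.0065)^2 = $358,237.2179…
Penalty: 12 × 1.5% × $690,000.00 = $124,200.00
Final settlement = outstanding balance + penalty = $358,237.2179… + $124,200.00 = $482,437.22

$482,437.22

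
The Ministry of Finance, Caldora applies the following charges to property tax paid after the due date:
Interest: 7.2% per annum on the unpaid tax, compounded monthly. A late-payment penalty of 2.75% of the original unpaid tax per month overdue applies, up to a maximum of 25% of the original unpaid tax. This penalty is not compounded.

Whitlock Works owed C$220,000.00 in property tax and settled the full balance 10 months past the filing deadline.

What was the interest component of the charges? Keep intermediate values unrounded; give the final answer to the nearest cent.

C$13,562.16

Interest (7.2%/yr ÷ 12 = 0.6%/month): C$220,000.00 × ((1 + 0.006)^10 − 1) = C$13,562.1627…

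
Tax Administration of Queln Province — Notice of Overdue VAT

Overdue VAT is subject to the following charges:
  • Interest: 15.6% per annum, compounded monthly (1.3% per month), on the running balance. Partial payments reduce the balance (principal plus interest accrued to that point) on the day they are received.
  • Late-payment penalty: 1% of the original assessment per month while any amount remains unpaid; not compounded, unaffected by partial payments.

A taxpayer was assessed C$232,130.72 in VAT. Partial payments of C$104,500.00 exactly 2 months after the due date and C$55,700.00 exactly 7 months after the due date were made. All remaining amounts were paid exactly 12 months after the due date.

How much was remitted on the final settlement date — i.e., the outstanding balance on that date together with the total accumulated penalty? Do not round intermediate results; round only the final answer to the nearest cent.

C$120,579.76

Balance at month 2: C$232,130.7200 × (1 + 0.013)^2 = C$238,205.3488…
After C$104,500.00 payment: C$238,205.3488… − C$104,500.00 = C$133,705.3488…
Balance at month 7: C$133,705.3488… × (1 + 0.013)^5 = C$142,625.1152…
After C$55,700.00 payment: C$142,625.1152… − C$55,700.00 = C$86,925.1152…
Balance at month 12: C$86,925.1152… × (1 + 0.013)^5 = C$92,724.0733…
Penalty: 12 × 1% × C$232,130.72 = C$27,855.69…
Final settlement = outstanding balance + penalty = C$92,724.0733… + C$27,855.69… = C$120,579.76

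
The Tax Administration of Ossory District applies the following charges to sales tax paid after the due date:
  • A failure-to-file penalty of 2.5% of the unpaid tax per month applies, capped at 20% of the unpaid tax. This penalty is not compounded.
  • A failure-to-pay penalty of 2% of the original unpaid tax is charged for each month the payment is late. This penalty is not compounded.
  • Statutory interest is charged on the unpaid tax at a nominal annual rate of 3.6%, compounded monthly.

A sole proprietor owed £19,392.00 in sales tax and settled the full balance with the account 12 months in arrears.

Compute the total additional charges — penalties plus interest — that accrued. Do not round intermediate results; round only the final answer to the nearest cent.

Failure-to-file: 12 × 2.5% × £19,392.00 = £5,817.60, capped at 20% × £19,392.00 = £3,878.40
Failure-to-pay penalty: 12 × 2% × £19,392.00 = £4,654.08
Interest (3.6%/yr ÷ 12 = 0.3%/month): £19,392.00 × ((1 + 0.003)^12 − 1) = £709.7468…
Penalties + interest = £8,532.4800 + £709.7468… = £9,242.23

£9,242.23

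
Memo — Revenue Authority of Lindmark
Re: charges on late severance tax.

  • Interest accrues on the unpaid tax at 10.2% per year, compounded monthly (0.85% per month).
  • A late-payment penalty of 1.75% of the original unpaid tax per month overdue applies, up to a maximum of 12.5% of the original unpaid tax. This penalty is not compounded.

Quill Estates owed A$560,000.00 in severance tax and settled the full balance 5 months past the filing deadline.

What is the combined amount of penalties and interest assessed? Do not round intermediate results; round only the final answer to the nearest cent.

A$73,208.05

Penalty: 5 × 1.75% × A$560,000.00 = A$49,000.00 (below the 12.5% cap of A$70,000.00)
Interest: A$560,000.00 × ((1 + 0.0085)^5 − 1) = A$560,000.00 × 0.0432287… = A$24,208.0537…
Penalties + interest = A$49,000.0000 + A$24,208.0537… = A$73,208.05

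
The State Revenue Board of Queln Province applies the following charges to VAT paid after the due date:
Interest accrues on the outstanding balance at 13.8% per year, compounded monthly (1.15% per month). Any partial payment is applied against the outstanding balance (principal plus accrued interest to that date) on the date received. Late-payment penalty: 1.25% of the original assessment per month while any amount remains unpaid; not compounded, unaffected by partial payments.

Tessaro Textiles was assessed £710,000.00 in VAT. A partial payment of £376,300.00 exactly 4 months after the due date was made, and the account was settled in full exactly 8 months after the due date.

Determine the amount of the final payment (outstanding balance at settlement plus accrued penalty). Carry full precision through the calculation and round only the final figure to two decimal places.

£455,099.79

Balance at month 4: £710,000.0000 × (1 + 0.0115)^4 = £743,227.7167…
After £376,300.00 payment: £743,227.7167… − £376,300.00 = £366,927.7167…
Balance at month 8: £366,927.7167… × (1 + 0.0115)^4 = £384,099.7874…
Penalty: 8 × 1.25% × £710,000.00 = £71,000.00
Final settlement = outstanding balance + penalty = £384,099.7874… + £71,000.00 = £455,099.79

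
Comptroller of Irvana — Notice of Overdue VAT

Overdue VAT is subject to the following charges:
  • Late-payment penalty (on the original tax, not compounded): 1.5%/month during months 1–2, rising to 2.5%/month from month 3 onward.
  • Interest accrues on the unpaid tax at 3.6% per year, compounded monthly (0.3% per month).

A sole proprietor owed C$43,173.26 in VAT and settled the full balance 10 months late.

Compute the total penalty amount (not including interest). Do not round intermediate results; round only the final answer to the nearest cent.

C$9,929.85

Penalty, months 1–2: 2 × 1.5% × C$43,173.26 = C$1,295.20…
Penalty, months 3–10: 8 × 2.5% × C$43,173.26 = C$8,634.65…
Total penalty = C$1,295.20… + C$8,634.65… = C$9,929.85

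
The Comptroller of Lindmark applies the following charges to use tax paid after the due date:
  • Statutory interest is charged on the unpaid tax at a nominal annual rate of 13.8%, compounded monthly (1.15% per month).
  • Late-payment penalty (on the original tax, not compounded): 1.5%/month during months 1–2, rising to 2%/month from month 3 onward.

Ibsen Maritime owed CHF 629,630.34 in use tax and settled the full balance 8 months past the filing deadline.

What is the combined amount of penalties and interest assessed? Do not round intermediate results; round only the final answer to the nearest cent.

Penalty, months 1–2: 2 × 1.5% × CHF 629,630.34 = CHF 18,888.91…
Penalty, months 3–8: 6 × 2% × CHF 629,630.34 = CHF 75,555.64…
Interest: CHF 629,630.34 × ((1 + 0.0115)^8 − 1) = CHF 629,630.34 × 0.0957894… = CHF 60,311.9154…
Penalties + interest = CHF 94,444.5510 + CHF 60,311.9154… = CHF 154,756.47

CHF 154,756.47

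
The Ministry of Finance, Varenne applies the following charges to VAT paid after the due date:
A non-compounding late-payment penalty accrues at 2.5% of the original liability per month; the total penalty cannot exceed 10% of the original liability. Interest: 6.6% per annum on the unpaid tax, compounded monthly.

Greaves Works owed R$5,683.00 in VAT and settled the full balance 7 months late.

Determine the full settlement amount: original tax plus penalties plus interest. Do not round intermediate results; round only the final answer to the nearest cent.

Penalty (uncapped): 7 × 2.5% × R$5,683.00 = R$994.53…; cap = 10% × R$5,683.00 = R$568.30 → penalty = R$568.30
Interest (6.6%/yr ÷ 12 = 0.55%/month): R$5,683.00 × ((1 + 0.0055)^7 − 1) = R$222.4389…
Total = R$5,683.00 + R$568.3000 + R$222.4389… = R$6,473.74

R$6,473.74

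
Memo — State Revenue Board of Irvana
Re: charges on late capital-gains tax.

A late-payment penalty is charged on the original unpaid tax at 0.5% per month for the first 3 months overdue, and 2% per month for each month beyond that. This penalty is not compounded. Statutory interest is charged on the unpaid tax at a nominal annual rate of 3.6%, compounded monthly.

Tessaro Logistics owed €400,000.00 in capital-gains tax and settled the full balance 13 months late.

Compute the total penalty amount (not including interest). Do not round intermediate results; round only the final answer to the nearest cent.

€86,000.00

Penalty, months 1–3: 3 × 0.5% × €400,000.00 = €6,000.00
Penalty, months 4–13: 10 × 2% × €400,000.00 = €80,000.00
Total penalty = €6,000.00 + €80,000.00 = €86,000.00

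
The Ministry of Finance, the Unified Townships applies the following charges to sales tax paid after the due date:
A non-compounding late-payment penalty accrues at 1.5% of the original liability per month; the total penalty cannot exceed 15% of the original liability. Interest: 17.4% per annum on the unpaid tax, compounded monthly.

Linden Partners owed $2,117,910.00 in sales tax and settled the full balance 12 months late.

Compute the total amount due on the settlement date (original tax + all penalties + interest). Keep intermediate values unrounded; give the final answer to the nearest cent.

Penalty (uncapped): 12 × 1.5% × $2,117,910.00 = $381,223.80; cap = 15% × $2,117,910.00 = $317,686.50 → penalty = $317,686.50
Interest (17.4%/yr ÷ 12 = 1.45%/month): $2,117,910.00 × ((1 + 0.0145)^12 − 1) = $399,373.4317…
Total = $2,117,910.00 + $317,686.5000 + $399,373.4317… = $2,834,969.93

$2,834,969.93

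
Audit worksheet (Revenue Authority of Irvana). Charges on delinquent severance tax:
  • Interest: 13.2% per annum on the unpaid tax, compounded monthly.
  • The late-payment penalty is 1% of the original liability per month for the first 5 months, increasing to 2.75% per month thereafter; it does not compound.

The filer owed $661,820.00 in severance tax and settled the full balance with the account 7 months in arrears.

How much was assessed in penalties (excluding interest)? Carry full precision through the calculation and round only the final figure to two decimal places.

$69,491.10

Penalty, months 1–5: 5 × 1% × $661,820.00 = $33,091.00
Penalty, months 6–7: 2 × 2.75% × $661,820.00 = $36,400.10
Total penalty = $33,091.00 + $36,400.10 = $69,491.10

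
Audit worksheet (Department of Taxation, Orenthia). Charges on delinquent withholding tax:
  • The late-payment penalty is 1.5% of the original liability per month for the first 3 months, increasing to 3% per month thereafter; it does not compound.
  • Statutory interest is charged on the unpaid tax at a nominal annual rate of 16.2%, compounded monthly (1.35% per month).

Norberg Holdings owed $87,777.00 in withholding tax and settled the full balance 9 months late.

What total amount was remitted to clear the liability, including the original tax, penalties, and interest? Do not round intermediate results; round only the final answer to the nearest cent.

Penalty, months 1–3: 3 × 1.5% × $87,777.00 = $3,949.97…
Penalty, months 4–9: 6 × 3% × $87,777.00 = $15,799.86
Interest: $87,777.00 × ((1 + 0.0135)^9 − 1) = $87,777.00 × 0.1282719… = $11,259.3238…
Total = $87,777.00 + $19,749.8250 + $11,259.3238… = $118,786.15

$118,786.15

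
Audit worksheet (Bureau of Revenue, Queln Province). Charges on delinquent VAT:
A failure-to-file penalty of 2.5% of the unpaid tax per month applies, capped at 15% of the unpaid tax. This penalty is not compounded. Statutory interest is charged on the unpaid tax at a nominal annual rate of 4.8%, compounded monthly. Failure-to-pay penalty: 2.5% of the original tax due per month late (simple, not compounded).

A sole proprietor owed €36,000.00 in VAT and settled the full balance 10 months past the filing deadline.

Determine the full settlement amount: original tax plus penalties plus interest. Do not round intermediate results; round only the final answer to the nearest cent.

€51,866.20

Failure-to-file: 10 × 2.5% × €36,000.00 = €9,000.00, capped at 15% × €36,000.00 = €5,400.00
Failure-to-pay penalty: 10 × 2.5% × €36,000.00 = €9,000.00
Interest (4.8%/yr ÷ 12 = 0.4%/month): €36,000.00 × ((1 + 0.004)^10 − 1) = €1,466.1984…
Total = €36,000.00 + €14,400.0000 + €1,466.1984… = €51,866.20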